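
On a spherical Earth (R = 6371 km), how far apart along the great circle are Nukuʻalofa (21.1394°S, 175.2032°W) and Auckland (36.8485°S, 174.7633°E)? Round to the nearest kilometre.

Δλ = 174.7633 − -175.2032 = 349.9665°; wrapped into (−180°, 180°]: -10.0335°.
Δφ = -36.8485 − -21.1394 = -15.7091°.
a = sin²(Δφ/2) + cos φ₁ · cos φ₂ · sin²(Δλ/2) = 0.024383.
c = 2·atan2(√a, √(1−a)) = 0.31359 rad → d = 6371·c ≈ 1997.85 km.

1998 km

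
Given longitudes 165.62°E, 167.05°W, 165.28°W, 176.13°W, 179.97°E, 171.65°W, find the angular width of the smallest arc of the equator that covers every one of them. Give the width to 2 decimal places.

29.10°

Sort the longitudes: -176.13°, -171.65°, -167.05°, -165.28°, +165.62°, +179.97°.
Eastward gaps between consecutive values (wrapping around): 4.48°, 4.60°, 1.77°, 330.90°, 14.35°, 3.90°.
Largest gap = 330.90° ⇒ minimal covering band is its complement: 360° − 330.90° = 29.10°.
Band runs from +165.62° eastward to -165.28°, crossing the antimeridian.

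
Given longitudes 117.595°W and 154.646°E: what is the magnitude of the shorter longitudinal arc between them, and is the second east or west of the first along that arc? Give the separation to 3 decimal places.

Raw difference: 154.646 − -117.595 = 272.241°.
Normalise into (−180°, 180°]: 272.241° − 360° = -87.759°.
Negative ⇒ the second point lies to the west; separation 87.759°.

87.759° west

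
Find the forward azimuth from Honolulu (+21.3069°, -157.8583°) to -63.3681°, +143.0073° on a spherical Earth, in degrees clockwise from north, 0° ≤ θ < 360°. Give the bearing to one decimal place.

202.8°

Δλ = 143.0073 − -157.8583 = 300.8656°; wrapped into (−180°, 180°]: -59.1344°.
θ = atan2( sin Δλ · cos φ₂ , cos φ₁ · sin φ₂ − sin φ₁ · cos φ₂ · cos Δλ )
  = atan2(-0.38477, -0.91637) = -157.223° → normalised to [0°, 360°): 202.777°.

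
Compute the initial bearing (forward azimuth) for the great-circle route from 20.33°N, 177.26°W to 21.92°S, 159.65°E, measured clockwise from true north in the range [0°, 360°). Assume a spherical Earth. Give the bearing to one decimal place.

209.4°

Δλ = 159.65 − -177.26 = 336.91°; wrapped into (−180°, 180°]: -23.09°.
θ = atan2( sin Δλ · cos φ₂ , cos φ₁ · sin φ₂ − sin φ₁ · cos φ₂ · cos Δλ )
  = atan2(-0.36382, -0.64655) = -150.633° → normalised to [0°, 360°): 209.367°.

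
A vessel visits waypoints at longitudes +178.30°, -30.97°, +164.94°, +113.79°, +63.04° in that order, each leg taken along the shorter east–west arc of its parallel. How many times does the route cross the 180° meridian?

2

Leg 1: +178.30° → -30.97°, shortest Δλ = 150.73° (east) — crosses 180°.
Leg 2: -30.97° → +164.94°, shortest Δλ = -164.09° (west) — crosses 180°.
Leg 3: +164.94° → +113.79°, shortest Δλ = -51.15° (west) — does not cross 180°.
Leg 4: +113.79° → +63.04°, shortest Δλ = -50.75° (west) — does not cross 180°.
Total crossings: 2.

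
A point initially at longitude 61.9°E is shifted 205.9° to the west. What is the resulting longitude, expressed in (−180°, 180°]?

Start at +61.9°; shift −205.9° → -144.0°.
-144.0° already lies in (−180°, 180°].

144.0°W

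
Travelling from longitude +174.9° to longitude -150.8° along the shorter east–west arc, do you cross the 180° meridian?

Yes

Naïve |-150.8 − 174.9| = 325.7° > 180°, so the shorter arc goes the other way round — across 180°.
Signed shortest Δλ = ((-150.8 − 174.9 + 180) mod 360) − 180 = 34.3°.
Going east by 34.3° from +174.9° passes through 180° before reaching -150.8°.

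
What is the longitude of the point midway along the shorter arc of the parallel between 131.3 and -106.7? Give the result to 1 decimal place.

Signed shortest Δλ from +131.3° to -106.7° is +122.0°.
Midpoint longitude = +131.3° + (+122.0°)/2 = +131.3° + 61.0° = +192.3°.
Normalise into (−180°, 180°]: -167.7°.
(The naïve average (+131.3 + -106.7)/2 = 12.3° is on the wrong side of the globe.)

-167.7°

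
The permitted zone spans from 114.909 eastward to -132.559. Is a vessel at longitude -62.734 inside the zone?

No

Band width going east from +114.909° to -132.559°: ((-132.559 − 114.909) mod 360) = 112.532°.
Offset of -62.734° east of the west edge: ((-62.734 − 114.909) mod 360) = 182.357°.
182.357° > 112.532° ⇒ outside.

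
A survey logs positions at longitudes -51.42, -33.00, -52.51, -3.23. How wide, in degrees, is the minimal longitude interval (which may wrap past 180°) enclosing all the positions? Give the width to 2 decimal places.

49.28°

Sort the longitudes: -52.51°, -51.42°, -33.00°, -3.23°.
Eastward gaps between consecutive values (wrapping around): 1.09°, 18.42°, 29.77°, 310.72°.
Largest gap = 310.72° ⇒ minimal covering band is its complement: 360° − 310.72° = 49.28°.
Band runs from -52.51° eastward to -3.23°.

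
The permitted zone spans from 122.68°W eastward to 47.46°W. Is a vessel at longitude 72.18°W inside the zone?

Yes

Band width going east from -122.68° to -47.46°: ((-47.46 − -122.68) mod 360) = 75.22°.
Offset of -72.18° east of the west edge: ((-72.18 − -122.68) mod 360) = 50.50°.
50.50° ≤ 75.22° ⇒ inside.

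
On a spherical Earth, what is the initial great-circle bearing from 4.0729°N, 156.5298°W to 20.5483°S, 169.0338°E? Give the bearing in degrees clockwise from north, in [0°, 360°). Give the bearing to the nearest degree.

Δλ = 169.0338 − -156.5298 = 325.5636°; wrapped into (−180°, 180°]: -34.4364°.
θ = atan2( sin Δλ · cos φ₂ , cos φ₁ · sin φ₂ − sin φ₁ · cos φ₂ · cos Δλ )
  = atan2(-0.52951, -0.40496) = -127.408° → normalised to [0°, 360°): 232.592°.

233°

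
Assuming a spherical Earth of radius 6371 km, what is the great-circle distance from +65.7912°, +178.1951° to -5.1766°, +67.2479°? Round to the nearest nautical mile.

Δλ = 67.2479 − 178.1951 = -110.9472°.
Δφ = -5.1766 − 65.7912 = -70.9678°.
a = sin²(Δφ/2) + cos φ₁ · cos φ₂ · sin²(Δλ/2) = 0.614147.
c = 2·atan2(√a, √(1−a)) = 1.80112 rad → d = 6371·c ≈ 11474.94 km ≈ 6195.97 nmi.

6196 nmi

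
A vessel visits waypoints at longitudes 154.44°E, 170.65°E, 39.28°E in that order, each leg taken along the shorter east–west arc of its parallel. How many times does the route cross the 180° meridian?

Leg 1: +154.44° → +170.65°, shortest Δλ = 16.21° (east) — does not cross 180°.
Leg 2: +170.65° → +39.28°, shortest Δλ = -131.37° (west) — does not cross 180°.
Total crossings: 0.

0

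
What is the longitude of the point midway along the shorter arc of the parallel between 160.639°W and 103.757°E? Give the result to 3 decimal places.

151.559°E

Signed shortest Δλ from -160.639° to +103.757° is -95.604°.
Midpoint longitude = -160.639° + (-95.604°)/2 = -160.639° − 47.802° = -208.441°.
Normalise into (−180°, 180°]: +151.559°.
(The naïve average (-160.639 + +103.757)/2 = -28.441° is on the wrong side of the globe.)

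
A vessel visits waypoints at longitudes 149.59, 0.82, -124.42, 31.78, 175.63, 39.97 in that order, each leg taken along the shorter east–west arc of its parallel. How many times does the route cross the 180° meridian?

Leg 1: +149.59° → +0.82°, shortest Δλ = -148.77° (west) — does not cross 180°.
Leg 2: +0.82° → -124.42°, shortest Δλ = -125.24° (west) — does not cross 180°.
Leg 3: -124.42° → +31.78°, shortest Δλ = 156.2° (east) — does not cross 180°.
Leg 4: +31.78° → +175.63°, shortest Δλ = 143.85° (east) — does not cross 180°.
Leg 5: +175.63° → +39.97°, shortest Δλ = -135.66° (west) — does not cross 180°.
Total crossings: 0.

0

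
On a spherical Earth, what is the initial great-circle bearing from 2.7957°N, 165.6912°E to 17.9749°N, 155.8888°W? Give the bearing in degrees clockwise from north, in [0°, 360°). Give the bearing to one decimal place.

65.3°

Δλ = -155.8888 − 165.6912 = -321.5800°; wrapped into (−180°, 180°]: 38.4200°.
θ = atan2( sin Δλ · cos φ₂ , cos φ₁ · sin φ₂ − sin φ₁ · cos φ₂ · cos Δλ )
  = atan2(0.59109, 0.27188) = 65.299° → normalised to [0°, 360°): 65.299°.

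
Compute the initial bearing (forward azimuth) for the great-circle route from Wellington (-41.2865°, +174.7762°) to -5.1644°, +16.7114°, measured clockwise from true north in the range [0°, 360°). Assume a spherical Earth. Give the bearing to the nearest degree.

Δλ = 16.7114 − 174.7762 = -158.0648°.
θ = atan2( sin Δλ · cos φ₂ , cos φ₁ · sin φ₂ − sin φ₁ · cos φ₂ · cos Δλ )
  = atan2(-0.37204, -0.67721) = -151.217° → normalised to [0°, 360°): 208.783°.

209°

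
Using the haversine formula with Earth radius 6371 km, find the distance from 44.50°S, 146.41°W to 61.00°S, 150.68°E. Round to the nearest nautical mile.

2378 nmi

Δλ = 150.68 − -146.41 = 297.09°; wrapped into (−180°, 180°]: -62.91°.
Δφ = -61.00 − -44.50 = -16.50°.
a = sin²(Δφ/2) + cos φ₁ · cos φ₂ · sin²(Δλ/2) = 0.114751.
c = 2·atan2(√a, √(1−a)) = 0.69117 rad → d = 6371·c ≈ 4403.47 km ≈ 2377.68 nmi.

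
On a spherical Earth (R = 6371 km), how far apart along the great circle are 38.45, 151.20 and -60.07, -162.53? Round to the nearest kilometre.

11741 km

Δλ = -162.53 − 151.20 = -313.73°; wrapped into (−180°, 180°]: 46.27°.
Δφ = -60.07 − 38.45 = -98.52°.
a = sin²(Δφ/2) + cos φ₁ · cos φ₂ · sin²(Δλ/2) = 0.634397.
c = 2·atan2(√a, √(1−a)) = 1.84294 rad → d = 6371·c ≈ 11741.35 km.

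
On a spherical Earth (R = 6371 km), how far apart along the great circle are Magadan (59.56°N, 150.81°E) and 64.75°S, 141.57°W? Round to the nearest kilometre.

14925 km

Δλ = -141.57 − 150.81 = -292.38°; wrapped into (−180°, 180°]: 67.62°.
Δφ = -64.75 − 59.56 = -124.31°.
a = sin²(Δφ/2) + cos φ₁ · cos φ₂ · sin²(Δλ/2) = 0.848750.
c = 2·atan2(√a, √(1−a)) = 2.34270 rad → d = 6371·c ≈ 14925.34 km.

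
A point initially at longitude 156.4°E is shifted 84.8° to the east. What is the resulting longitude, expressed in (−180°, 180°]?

Start at +156.4°; shift +84.8° → +241.2°.
+241.2° lies outside (−180°, 180°]; subtract 360° → -118.8°.

118.8°W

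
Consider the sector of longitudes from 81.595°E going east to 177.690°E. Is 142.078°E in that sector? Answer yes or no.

Yes

Band width going east from +81.595° to +177.690°: ((177.690 − 81.595) mod 360) = 96.095°.
Offset of +142.078° east of the west edge: ((142.078 − 81.595) mod 360) = 60.483°.
60.483° ≤ 96.095° ⇒ inside.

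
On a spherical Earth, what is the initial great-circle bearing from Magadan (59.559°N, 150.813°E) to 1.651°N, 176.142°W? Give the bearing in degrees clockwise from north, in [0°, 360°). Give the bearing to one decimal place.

142.4°

Δλ = -176.142 − 150.813 = -326.955°; wrapped into (−180°, 180°]: 33.045°.
θ = atan2( sin Δλ · cos φ₂ , cos φ₁ · sin φ₂ − sin φ₁ · cos φ₂ · cos Δλ )
  = atan2(0.54507, -0.70779) = 142.400° → normalised to [0°, 360°): 142.400°.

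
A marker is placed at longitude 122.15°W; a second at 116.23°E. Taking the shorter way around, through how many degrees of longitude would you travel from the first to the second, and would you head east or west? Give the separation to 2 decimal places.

Raw difference: 116.23 − -122.15 = 238.38°.
Normalise into (−180°, 180°]: 238.38° − 360° = -121.62°.
Negative ⇒ the second point lies to the west; separation 121.62°.

121.62° west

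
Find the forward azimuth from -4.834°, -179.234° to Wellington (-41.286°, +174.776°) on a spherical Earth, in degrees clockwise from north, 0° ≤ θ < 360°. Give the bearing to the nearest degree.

Δλ = 174.776 − -179.234 = 354.010°; wrapped into (−180°, 180°]: -5.990°.
θ = atan2( sin Δλ · cos φ₂ , cos φ₁ · sin φ₂ − sin φ₁ · cos φ₂ · cos Δλ )
  = atan2(-0.07841, -0.59449) = -172.486° → normalised to [0°, 360°): 187.514°.

188°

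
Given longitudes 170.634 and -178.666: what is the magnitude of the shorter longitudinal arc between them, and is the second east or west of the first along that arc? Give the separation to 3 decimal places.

10.700° east

Raw difference: -178.666 − 170.634 = -349.3°.
Normalise into (−180°, 180°]: -349.3° + 360° = 10.7°.
Positive ⇒ the second point lies to the east; separation 10.700°.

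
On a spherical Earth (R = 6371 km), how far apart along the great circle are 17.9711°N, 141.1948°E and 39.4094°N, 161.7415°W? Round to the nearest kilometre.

5944 km

Δλ = -161.7415 − 141.1948 = -302.9363°; wrapped into (−180°, 180°]: 57.0637°.
Δφ = 39.4094 − 17.9711 = 21.4383°.
a = sin²(Δφ/2) + cos φ₁ · cos φ₂ · sin²(Δλ/2) = 0.202267.
c = 2·atan2(√a, √(1−a)) = 0.93295 rad → d = 6371·c ≈ 5943.83 km.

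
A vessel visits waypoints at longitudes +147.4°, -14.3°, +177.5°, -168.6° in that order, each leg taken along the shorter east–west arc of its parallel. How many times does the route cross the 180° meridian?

2

Leg 1: +147.4° → -14.3°, shortest Δλ = -161.7° (west) — does not cross 180°.
Leg 2: -14.3° → +177.5°, shortest Δλ = -168.2° (west) — crosses 180°.
Leg 3: +177.5° → -168.6°, shortest Δλ = 13.9° (east) — crosses 180°.
Total crossings: 2.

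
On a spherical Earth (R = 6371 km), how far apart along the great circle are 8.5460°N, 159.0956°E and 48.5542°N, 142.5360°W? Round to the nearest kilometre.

7000 km

Δλ = -142.5360 − 159.0956 = -301.6316°; wrapped into (−180°, 180°]: 58.3684°.
Δφ = 48.5542 − 8.5460 = 40.0082°.
a = sin²(Δφ/2) + cos φ₁ · cos φ₂ · sin²(Δλ/2) = 0.272660.
c = 2·atan2(√a, √(1−a)) = 1.09878 rad → d = 6371·c ≈ 7000.36 km.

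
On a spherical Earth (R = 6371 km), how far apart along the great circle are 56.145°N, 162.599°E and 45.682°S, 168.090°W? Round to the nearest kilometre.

Δλ = -168.090 − 162.599 = -330.689°; wrapped into (−180°, 180°]: 29.311°.
Δφ = -45.682 − 56.145 = -101.827°.
a = sin²(Δφ/2) + cos φ₁ · cos φ₂ · sin²(Δλ/2) = 0.627393.
c = 2·atan2(√a, √(1−a)) = 1.82842 rad → d = 6371·c ≈ 11648.88 km.

11649 km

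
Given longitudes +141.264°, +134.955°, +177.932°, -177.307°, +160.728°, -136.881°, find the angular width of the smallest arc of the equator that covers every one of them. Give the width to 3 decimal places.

88.164°

Sort the longitudes: -177.307°, -136.881°, +134.955°, +141.264°, +160.728°, +177.932°.
Eastward gaps between consecutive values (wrapping around): 40.426°, 271.836°, 6.309°, 19.464°, 17.204°, 4.761°.
Largest gap = 271.836° ⇒ minimal covering band is its complement: 360° − 271.836° = 88.164°.
Band runs from +134.955° eastward to -136.881°, crossing the antimeridian.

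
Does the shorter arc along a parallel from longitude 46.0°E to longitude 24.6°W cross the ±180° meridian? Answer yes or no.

Signed shortest Δλ = ((-24.6 − 46.0 + 180) mod 360) − 180 = -70.6°.
Going west by 70.6° from +46.0° reaches -24.6° without touching 180°.

No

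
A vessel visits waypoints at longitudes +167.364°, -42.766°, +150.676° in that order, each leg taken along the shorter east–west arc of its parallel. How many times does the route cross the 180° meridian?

2

Leg 1: +167.364° → -42.766°, shortest Δλ = 149.87° (east) — crosses 180°.
Leg 2: -42.766° → +150.676°, shortest Δλ = -166.558° (west) — crosses 180°.
Total crossings: 2.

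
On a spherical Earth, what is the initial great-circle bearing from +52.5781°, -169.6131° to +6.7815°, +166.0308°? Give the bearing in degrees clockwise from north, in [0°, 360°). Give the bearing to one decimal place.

Δλ = 166.0308 − -169.6131 = 335.6439°; wrapped into (−180°, 180°]: -24.3561°.
θ = atan2( sin Δλ · cos φ₂ , cos φ₁ · sin φ₂ − sin φ₁ · cos φ₂ · cos Δλ )
  = atan2(-0.40952, -0.64668) = -147.655° → normalised to [0°, 360°): 212.345°.

212.3°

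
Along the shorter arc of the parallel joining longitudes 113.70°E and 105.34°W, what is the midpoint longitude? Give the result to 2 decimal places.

175.82°W

Signed shortest Δλ from +113.70° to -105.34° is +140.96°.
Midpoint longitude = +113.70° + (+140.96°)/2 = +113.70° + 70.48° = +184.18°.
Normalise into (−180°, 180°]: -175.82°.
(The naïve average (+113.70 + -105.34)/2 = 4.18° is on the wrong side of the globe.)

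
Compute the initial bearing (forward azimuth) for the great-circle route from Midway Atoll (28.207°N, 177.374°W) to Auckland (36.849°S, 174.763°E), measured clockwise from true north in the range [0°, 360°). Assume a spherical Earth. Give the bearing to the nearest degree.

Δλ = 174.763 − -177.374 = 352.137°; wrapped into (−180°, 180°]: -7.863°.
θ = atan2( sin Δλ · cos φ₂ , cos φ₁ · sin φ₂ − sin φ₁ · cos φ₂ · cos Δλ )
  = atan2(-0.10947, -0.90316) = -173.089° → normalised to [0°, 360°): 186.911°.

187°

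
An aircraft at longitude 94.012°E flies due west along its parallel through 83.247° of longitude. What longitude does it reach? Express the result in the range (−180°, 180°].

10.765°E

Start at +94.012°; shift −83.247° → +10.765°.
+10.765° already lies in (−180°, 180°].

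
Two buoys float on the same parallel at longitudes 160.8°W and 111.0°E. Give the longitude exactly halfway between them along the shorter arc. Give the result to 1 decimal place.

155.1°E

Signed shortest Δλ from -160.8° to +111.0° is -88.2°.
Midpoint longitude = -160.8° + (-88.2°)/2 = -160.8° − 44.1° = -204.9°.
Normalise into (−180°, 180°]: +155.1°.
(The naïve average (-160.8 + +111.0)/2 = -24.9° is on the wrong side of the globe.)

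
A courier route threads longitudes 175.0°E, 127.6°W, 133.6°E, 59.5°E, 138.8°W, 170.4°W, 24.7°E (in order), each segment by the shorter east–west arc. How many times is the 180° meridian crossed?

4

Leg 1: +175.0° → -127.6°, shortest Δλ = 57.4° (east) — crosses 180°.
Leg 2: -127.6° → +133.6°, shortest Δλ = -98.8° (west) — crosses 180°.
Leg 3: +133.6° → +59.5°, shortest Δλ = -74.1° (west) — does not cross 180°.
Leg 4: +59.5° → -138.8°, shortest Δλ = 161.7° (east) — crosses 180°.
Leg 5: -138.8° → -170.4°, shortest Δλ = -31.6° (west) — does not cross 180°.
Leg 6: -170.4° → +24.7°, shortest Δλ = -164.9° (west) — crosses 180°.
Total crossings: 4.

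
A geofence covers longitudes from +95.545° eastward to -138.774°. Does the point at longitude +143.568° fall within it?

Band width going east from +95.545° to -138.774°: ((-138.774 − 95.545) mod 360) = 125.681°.
Offset of +143.568° east of the west edge: ((143.568 − 95.545) mod 360) = 48.023°.
48.023° ≤ 125.681° ⇒ inside.

Yes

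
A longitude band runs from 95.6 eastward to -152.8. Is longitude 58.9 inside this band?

No

Band width going east from +95.6° to -152.8°: ((-152.8 − 95.6) mod 360) = 111.6°.
Offset of +58.9° east of the west edge: ((58.9 − 95.6) mod 360) = 323.3°.
323.3° > 111.6° ⇒ outside.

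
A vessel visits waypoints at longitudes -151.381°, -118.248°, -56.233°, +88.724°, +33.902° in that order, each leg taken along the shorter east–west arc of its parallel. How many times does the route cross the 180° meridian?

0

Leg 1: -151.381° → -118.248°, shortest Δλ = 33.133° (east) — does not cross 180°.
Leg 2: -118.248° → -56.233°, shortest Δλ = 62.015° (east) — does not cross 180°.
Leg 3: -56.233° → +88.724°, shortest Δλ = 144.957° (east) — does not cross 180°.
Leg 4: +88.724° → +33.902°, shortest Δλ = -54.822° (west) — does not cross 180°.
Total crossings: 0.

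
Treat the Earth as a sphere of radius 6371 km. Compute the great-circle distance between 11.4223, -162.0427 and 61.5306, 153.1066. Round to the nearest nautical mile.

3581 nmi

Δλ = 153.1066 − -162.0427 = 315.1493°; wrapped into (−180°, 180°]: -44.8507°.
Δφ = 61.5306 − 11.4223 = 50.1083°.
a = sin²(Δφ/2) + cos φ₁ · cos φ₂ · sin²(Δλ/2) = 0.247328.
c = 2·atan2(√a, √(1−a)) = 1.04102 rad → d = 6371·c ≈ 6632.31 km ≈ 3581.16 nmi.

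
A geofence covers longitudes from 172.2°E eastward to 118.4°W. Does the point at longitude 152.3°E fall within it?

Band width going east from +172.2° to -118.4°: ((-118.4 − 172.2) mod 360) = 69.4°.
Offset of +152.3° east of the west edge: ((152.3 − 172.2) mod 360) = 340.1°.
340.1° > 69.4° ⇒ outside.

No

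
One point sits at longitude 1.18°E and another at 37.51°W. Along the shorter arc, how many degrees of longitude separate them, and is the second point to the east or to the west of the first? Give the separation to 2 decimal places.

38.69° west

Raw difference: -37.51 − 1.18 = -38.69°.
Normalise into (−180°, 180°]: -38.69° stays -38.69°.
Negative ⇒ the second point lies to the west; separation 38.69°.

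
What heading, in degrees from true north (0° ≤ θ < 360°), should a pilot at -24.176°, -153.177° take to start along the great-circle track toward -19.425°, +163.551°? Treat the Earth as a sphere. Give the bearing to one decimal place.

268.0°

Δλ = 163.551 − -153.177 = 316.728°; wrapped into (−180°, 180°]: -43.272°.
θ = atan2( sin Δλ · cos φ₂ , cos φ₁ · sin φ₂ − sin φ₁ · cos φ₂ · cos Δλ )
  = atan2(-0.64644, -0.02219) = -91.966° → normalised to [0°, 360°): 268.034°.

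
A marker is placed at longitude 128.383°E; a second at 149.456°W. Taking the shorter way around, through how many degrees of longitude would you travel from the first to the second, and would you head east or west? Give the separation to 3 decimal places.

82.161° east

Raw difference: -149.456 − 128.383 = -277.839°.
Normalise into (−180°, 180°]: -277.839° + 360° = 82.161°.
Positive ⇒ the second point lies to the east; separation 82.161°.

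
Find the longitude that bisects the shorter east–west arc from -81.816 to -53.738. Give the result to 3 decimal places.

-67.777°

Signed shortest Δλ from -81.816° to -53.738° is +28.078°.
Midpoint longitude = -81.816° + (+28.078°)/2 = -81.816° + 14.039° = -67.777°.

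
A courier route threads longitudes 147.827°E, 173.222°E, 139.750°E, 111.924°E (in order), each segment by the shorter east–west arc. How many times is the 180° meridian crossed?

0

Leg 1: +147.827° → +173.222°, shortest Δλ = 25.395° (east) — does not cross 180°.
Leg 2: +173.222° → +139.750°, shortest Δλ = -33.472° (west) — does not cross 180°.
Leg 3: +139.750° → +111.924°, shortest Δλ = -27.826° (west) — does not cross 180°.
Total crossings: 0.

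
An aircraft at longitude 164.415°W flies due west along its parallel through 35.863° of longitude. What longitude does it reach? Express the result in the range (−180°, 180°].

Start at -164.415°; shift −35.863° → -200.278°.
-200.278° lies outside (−180°, 180°]; add 360° → +159.722°.

159.722°E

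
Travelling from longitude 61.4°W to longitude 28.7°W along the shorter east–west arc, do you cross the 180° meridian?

Signed shortest Δλ = ((-28.7 − -61.4 + 180) mod 360) − 180 = 32.7°.
Going east by 32.7° from -61.4° reaches -28.7° without touching 180°.

No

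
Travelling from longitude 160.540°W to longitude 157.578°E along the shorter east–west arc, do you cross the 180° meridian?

Yes

Naïve |157.578 − -160.540| = 318.118° > 180°, so the shorter arc goes the other way round — across 180°.
Signed shortest Δλ = ((157.578 − -160.540 + 180) mod 360) − 180 = -41.882°.
Going west by 41.882° from -160.540° passes through 180° before reaching +157.578°.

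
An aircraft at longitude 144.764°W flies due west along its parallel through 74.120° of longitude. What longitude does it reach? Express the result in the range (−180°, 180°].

Start at -144.764°; shift −74.120° → -218.884°.
-218.884° lies outside (−180°, 180°]; add 360° → +141.116°.

141.116°E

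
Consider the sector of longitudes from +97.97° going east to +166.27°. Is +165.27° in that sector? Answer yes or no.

Band width going east from +97.97° to +166.27°: ((166.27 − 97.97) mod 360) = 68.30°.
Offset of +165.27° east of the west edge: ((165.27 − 97.97) mod 360) = 67.30°.
67.30° ≤ 68.30° ⇒ inside.

Yes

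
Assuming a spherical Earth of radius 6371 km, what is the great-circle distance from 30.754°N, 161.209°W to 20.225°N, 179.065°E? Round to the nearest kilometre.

2295 km

Δλ = 179.065 − -161.209 = 340.274°; wrapped into (−180°, 180°]: -19.726°.
Δφ = 20.225 − 30.754 = -10.529°.
a = sin²(Δφ/2) + cos φ₁ · cos φ₂ · sin²(Δλ/2) = 0.032079.
c = 2·atan2(√a, √(1−a)) = 0.36016 rad → d = 6371·c ≈ 2294.55 km.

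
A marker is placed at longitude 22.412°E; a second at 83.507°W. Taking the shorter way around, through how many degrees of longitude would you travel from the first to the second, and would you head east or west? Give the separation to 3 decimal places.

Raw difference: -83.507 − 22.412 = -105.919°.
Normalise into (−180°, 180°]: -105.919° stays -105.919°.
Negative ⇒ the second point lies to the west; separation 105.919°.

105.919° west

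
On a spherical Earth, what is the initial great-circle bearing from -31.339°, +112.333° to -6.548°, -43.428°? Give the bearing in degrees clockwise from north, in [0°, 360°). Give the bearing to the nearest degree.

216°

Δλ = -43.428 − 112.333 = -155.761°.
θ = atan2( sin Δλ · cos φ₂ , cos φ₁ · sin φ₂ − sin φ₁ · cos φ₂ · cos Δλ )
  = atan2(-0.40787, -0.56855) = -144.345° → normalised to [0°, 360°): 215.655°.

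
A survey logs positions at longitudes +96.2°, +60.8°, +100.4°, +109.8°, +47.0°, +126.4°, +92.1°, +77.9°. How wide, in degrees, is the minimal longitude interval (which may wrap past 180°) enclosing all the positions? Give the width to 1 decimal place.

79.4°

Sort the longitudes: +47.0°, +60.8°, +77.9°, +92.1°, +96.2°, +100.4°, +109.8°, +126.4°.
Eastward gaps between consecutive values (wrapping around): 13.8°, 17.1°, 14.2°, 4.1°, 4.2°, 9.4°, 16.6°, 280.6°.
Largest gap = 280.6° ⇒ minimal covering band is its complement: 360° − 280.6° = 79.4°.
Band runs from +47.0° eastward to +126.4°.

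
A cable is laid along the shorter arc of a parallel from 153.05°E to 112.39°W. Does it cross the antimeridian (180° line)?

Yes

Naïve |-112.39 − 153.05| = 265.44° > 180°, so the shorter arc goes the other way round — across 180°.
Signed shortest Δλ = ((-112.39 − 153.05 + 180) mod 360) − 180 = 94.56°.
Going east by 94.56° from +153.05° passes through 180° before reaching -112.39°.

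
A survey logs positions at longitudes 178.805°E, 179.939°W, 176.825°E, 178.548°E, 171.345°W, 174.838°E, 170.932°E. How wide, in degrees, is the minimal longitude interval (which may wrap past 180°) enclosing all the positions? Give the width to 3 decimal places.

17.723°

Sort the longitudes: -179.939°, -171.345°, +170.932°, +174.838°, +176.825°, +178.548°, +178.805°.
Eastward gaps between consecutive values (wrapping around): 8.594°, 342.277°, 3.906°, 1.987°, 1.723°, 0.257°, 1.256°.
Largest gap = 342.277° ⇒ minimal covering band is its complement: 360° − 342.277° = 17.723°.
Band runs from +170.932° eastward to -171.345°, crossing the antimeridian.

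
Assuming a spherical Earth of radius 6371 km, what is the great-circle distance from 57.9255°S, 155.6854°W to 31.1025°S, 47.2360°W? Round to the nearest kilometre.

Δλ = -47.2360 − -155.6854 = 108.4494°.
Δφ = -31.1025 − -57.9255 = 26.8230°.
a = sin²(Δφ/2) + cos φ₁ · cos φ₂ · sin²(Δλ/2) = 0.353086.
c = 2·atan2(√a, √(1−a)) = 1.27257 rad → d = 6371·c ≈ 8107.53 km.

8108 km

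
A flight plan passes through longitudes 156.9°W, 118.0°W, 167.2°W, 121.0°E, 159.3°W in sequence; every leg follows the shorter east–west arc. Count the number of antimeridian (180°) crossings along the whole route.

2

Leg 1: -156.9° → -118.0°, shortest Δλ = 38.9° (east) — does not cross 180°.
Leg 2: -118.0° → -167.2°, shortest Δλ = -49.2° (west) — does not cross 180°.
Leg 3: -167.2° → +121.0°, shortest Δλ = -71.8° (west) — crosses 180°.
Leg 4: +121.0° → -159.3°, shortest Δλ = 79.7° (east) — crosses 180°.
Total crossings: 2.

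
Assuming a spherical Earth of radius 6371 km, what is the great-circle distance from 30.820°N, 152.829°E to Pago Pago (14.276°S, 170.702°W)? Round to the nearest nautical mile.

3429 nmi

Δλ = -170.702 − 152.829 = -323.531°; wrapped into (−180°, 180°]: 36.469°.
Δφ = -14.276 − 30.820 = -45.096°.
a = sin²(Δφ/2) + cos φ₁ · cos φ₂ · sin²(Δλ/2) = 0.228527.
c = 2·atan2(√a, √(1−a)) = 0.99685 rad → d = 6371·c ≈ 6350.96 km ≈ 3429.24 nmi.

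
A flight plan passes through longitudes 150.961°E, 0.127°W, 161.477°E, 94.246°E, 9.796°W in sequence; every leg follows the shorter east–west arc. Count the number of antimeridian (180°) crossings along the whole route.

0

Leg 1: +150.961° → -0.127°, shortest Δλ = -151.088° (west) — does not cross 180°.
Leg 2: -0.127° → +161.477°, shortest Δλ = 161.604° (east) — does not cross 180°.
Leg 3: +161.477° → +94.246°, shortest Δλ = -67.231° (west) — does not cross 180°.
Leg 4: +94.246° → -9.796°, shortest Δλ = -104.042° (west) — does not cross 180°.
Total crossings: 0.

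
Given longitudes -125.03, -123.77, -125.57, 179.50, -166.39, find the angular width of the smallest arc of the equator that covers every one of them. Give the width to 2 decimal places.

Sort the longitudes: -166.39°, -125.57°, -125.03°, -123.77°, +179.50°.
Eastward gaps between consecutive values (wrapping around): 40.82°, 0.54°, 1.26°, 303.27°, 14.11°.
Largest gap = 303.27° ⇒ minimal covering band is its complement: 360° − 303.27° = 56.73°.
Band runs from +179.50° eastward to -123.77°, crossing the antimeridian.

56.73°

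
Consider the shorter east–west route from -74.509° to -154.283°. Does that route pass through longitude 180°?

No

Signed shortest Δλ = ((-154.283 − -74.509 + 180) mod 360) − 180 = -79.774°.
Going west by 79.774° from -74.509° reaches -154.283° without touching 180°.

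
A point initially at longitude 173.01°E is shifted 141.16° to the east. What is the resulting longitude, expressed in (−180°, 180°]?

45.83°W

Start at +173.01°; shift +141.16° → +314.17°.
+314.17° lies outside (−180°, 180°]; subtract 360° → -45.83°.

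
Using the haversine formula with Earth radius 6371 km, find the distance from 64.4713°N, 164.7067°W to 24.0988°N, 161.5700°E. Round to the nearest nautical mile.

Δλ = 161.5700 − -164.7067 = 326.2767°; wrapped into (−180°, 180°]: -33.7233°.
Δφ = 24.0988 − 64.4713 = -40.3725°.
a = sin²(Δφ/2) + cos φ₁ · cos φ₂ · sin²(Δλ/2) = 0.152175.
c = 2·atan2(√a, √(1−a)) = 0.80147 rad → d = 6371·c ≈ 5106.17 km ≈ 2757.11 nmi.

2757 nmi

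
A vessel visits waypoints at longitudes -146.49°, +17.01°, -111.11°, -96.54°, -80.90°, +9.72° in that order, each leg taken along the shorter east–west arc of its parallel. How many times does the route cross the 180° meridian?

0

Leg 1: -146.49° → +17.01°, shortest Δλ = 163.5° (east) — does not cross 180°.
Leg 2: +17.01° → -111.11°, shortest Δλ = -128.12° (west) — does not cross 180°.
Leg 3: -111.11° → -96.54°, shortest Δλ = 14.57° (east) — does not cross 180°.
Leg 4: -96.54° → -80.90°, shortest Δλ = 15.64° (east) — does not cross 180°.
Leg 5: -80.90° → +9.72°, shortest Δλ = 90.62° (east) — does not cross 180°.
Total crossings: 0.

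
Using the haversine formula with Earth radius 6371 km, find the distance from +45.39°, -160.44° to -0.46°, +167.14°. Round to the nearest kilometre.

Δλ = 167.14 − -160.44 = 327.58°; wrapped into (−180°, 180°]: -32.42°.
Δφ = -0.46 − 45.39 = -45.85°.
a = sin²(Δφ/2) + cos φ₁ · cos φ₂ · sin²(Δλ/2) = 0.206457.
c = 2·atan2(√a, √(1−a)) = 0.94334 rad → d = 6371·c ≈ 6010.03 km.

6010 km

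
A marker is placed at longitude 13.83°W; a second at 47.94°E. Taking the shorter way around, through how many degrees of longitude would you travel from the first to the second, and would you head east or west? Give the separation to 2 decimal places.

61.77° east

Raw difference: 47.94 − -13.83 = 61.77°.
Normalise into (−180°, 180°]: 61.77° stays 61.77°.
Positive ⇒ the second point lies to the east; separation 61.77°.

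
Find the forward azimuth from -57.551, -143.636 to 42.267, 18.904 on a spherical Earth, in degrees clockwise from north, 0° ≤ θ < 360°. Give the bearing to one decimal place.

Δλ = 18.904 − -143.636 = 162.540°.
θ = atan2( sin Δλ · cos φ₂ , cos φ₁ · sin φ₂ − sin φ₁ · cos φ₂ · cos Δλ )
  = atan2(0.22204, -0.23483) = 136.604° → normalised to [0°, 360°): 136.604°.

136.6°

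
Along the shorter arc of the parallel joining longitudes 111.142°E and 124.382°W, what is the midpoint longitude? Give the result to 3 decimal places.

173.380°E

Signed shortest Δλ from +111.142° to -124.382° is +124.476°.
Midpoint longitude = +111.142° + (+124.476°)/2 = +111.142° + 62.238° = +173.380°.
(The naïve average (+111.142 + -124.382)/2 = -6.62° is on the wrong side of the globe.)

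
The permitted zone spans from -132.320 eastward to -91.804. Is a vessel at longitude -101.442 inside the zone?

Yes

Band width going east from -132.320° to -91.804°: ((-91.804 − -132.320) mod 360) = 40.516°.
Offset of -101.442° east of the west edge: ((-101.442 − -132.320) mod 360) = 30.878°.
30.878° ≤ 40.516° ⇒ inside.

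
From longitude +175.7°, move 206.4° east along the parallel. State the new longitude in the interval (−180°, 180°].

+22.1°

Start at +175.7°; shift +206.4° → +382.1°.
+382.1° lies outside (−180°, 180°]; subtract 360° → +22.1°.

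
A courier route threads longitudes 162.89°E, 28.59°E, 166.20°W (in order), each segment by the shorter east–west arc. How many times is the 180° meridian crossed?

Leg 1: +162.89° → +28.59°, shortest Δλ = -134.3° (west) — does not cross 180°.
Leg 2: +28.59° → -166.20°, shortest Δλ = 165.21° (east) — crosses 180°.
Total crossings: 1.

1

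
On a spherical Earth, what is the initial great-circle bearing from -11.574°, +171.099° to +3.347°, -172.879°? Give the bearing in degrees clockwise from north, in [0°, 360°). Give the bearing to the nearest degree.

Δλ = -172.879 − 171.099 = -343.978°; wrapped into (−180°, 180°]: 16.022°.
θ = atan2( sin Δλ · cos φ₂ , cos φ₁ · sin φ₂ − sin φ₁ · cos φ₂ · cos Δλ )
  = atan2(0.27554, 0.24971) = 47.815° → normalised to [0°, 360°): 47.815°.

48°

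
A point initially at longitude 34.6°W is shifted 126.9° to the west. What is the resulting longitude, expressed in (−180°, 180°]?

161.5°W

Start at -34.6°; shift −126.9° → -161.5°.
-161.5° already lies in (−180°, 180°].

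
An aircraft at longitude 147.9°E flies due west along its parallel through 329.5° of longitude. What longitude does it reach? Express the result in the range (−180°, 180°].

Start at +147.9°; shift −329.5° → -181.6°.
-181.6° lies outside (−180°, 180°]; add 360° → +178.4°.

178.4°E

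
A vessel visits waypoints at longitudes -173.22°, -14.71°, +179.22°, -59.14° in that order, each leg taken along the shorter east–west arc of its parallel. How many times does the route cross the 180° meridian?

Leg 1: -173.22° → -14.71°, shortest Δλ = 158.51° (east) — does not cross 180°.
Leg 2: -14.71° → +179.22°, shortest Δλ = -166.07° (west) — crosses 180°.
Leg 3: +179.22° → -59.14°, shortest Δλ = 121.64° (east) — crosses 180°.
Total crossings: 2.

2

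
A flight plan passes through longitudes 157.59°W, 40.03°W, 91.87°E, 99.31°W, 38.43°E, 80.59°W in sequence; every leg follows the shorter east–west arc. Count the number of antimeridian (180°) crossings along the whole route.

Leg 1: -157.59° → -40.03°, shortest Δλ = 117.56° (east) — does not cross 180°.
Leg 2: -40.03° → +91.87°, shortest Δλ = 131.9° (east) — does not cross 180°.
Leg 3: +91.87° → -99.31°, shortest Δλ = 168.82° (east) — crosses 180°.
Leg 4: -99.31° → +38.43°, shortest Δλ = 137.74° (east) — does not cross 180°.
Leg 5: +38.43° → -80.59°, shortest Δλ = -119.02° (west) — does not cross 180°.
Total crossings: 1.

1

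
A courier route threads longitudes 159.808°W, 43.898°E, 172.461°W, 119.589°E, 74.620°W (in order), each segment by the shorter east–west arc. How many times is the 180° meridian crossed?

4

Leg 1: -159.808° → +43.898°, shortest Δλ = -156.294° (west) — crosses 180°.
Leg 2: +43.898° → -172.461°, shortest Δλ = 143.641° (east) — crosses 180°.
Leg 3: -172.461° → +119.589°, shortest Δλ = -67.95° (west) — crosses 180°.
Leg 4: +119.589° → -74.620°, shortest Δλ = 165.791° (east) — crosses 180°.
Total crossings: 4.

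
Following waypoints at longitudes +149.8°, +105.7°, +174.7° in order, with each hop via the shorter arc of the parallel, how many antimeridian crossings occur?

0

Leg 1: +149.8° → +105.7°, shortest Δλ = -44.1° (west) — does not cross 180°.
Leg 2: +105.7° → +174.7°, shortest Δλ = 69.0° (east) — does not cross 180°.
Total crossings: 0.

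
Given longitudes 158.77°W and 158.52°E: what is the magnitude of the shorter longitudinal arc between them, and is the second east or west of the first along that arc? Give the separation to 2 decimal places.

42.71° west

Raw difference: 158.52 − -158.77 = 317.29°.
Normalise into (−180°, 180°]: 317.29° − 360° = -42.71°.
Negative ⇒ the second point lies to the west; separation 42.71°.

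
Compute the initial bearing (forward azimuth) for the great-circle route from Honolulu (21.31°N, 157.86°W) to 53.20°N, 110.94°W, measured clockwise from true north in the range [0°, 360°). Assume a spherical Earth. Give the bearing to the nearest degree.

36°

Δλ = -110.94 − -157.86 = 46.92°.
θ = atan2( sin Δλ · cos φ₂ , cos φ₁ · sin φ₂ − sin φ₁ · cos φ₂ · cos Δλ )
  = atan2(0.43753, 0.59729) = 36.223° → normalised to [0°, 360°): 36.223°.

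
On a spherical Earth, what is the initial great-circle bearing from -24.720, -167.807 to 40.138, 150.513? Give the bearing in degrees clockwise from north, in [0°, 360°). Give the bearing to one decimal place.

Δλ = 150.513 − -167.807 = 318.320°; wrapped into (−180°, 180°]: -41.680°.
θ = atan2( sin Δλ · cos φ₂ , cos φ₁ · sin φ₂ − sin φ₁ · cos φ₂ · cos Δλ )
  = atan2(-0.50837, 0.82433) = -31.662° → normalised to [0°, 360°): 328.338°.

328.3°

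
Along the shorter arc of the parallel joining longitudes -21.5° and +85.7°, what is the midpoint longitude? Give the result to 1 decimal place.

+32.1°

Signed shortest Δλ from -21.5° to +85.7° is +107.2°.
Midpoint longitude = -21.5° + (+107.2°)/2 = -21.5° + 53.6° = +32.1°.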